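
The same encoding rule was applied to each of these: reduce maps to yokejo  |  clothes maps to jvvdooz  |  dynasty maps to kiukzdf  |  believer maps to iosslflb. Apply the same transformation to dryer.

kbfoy

Shifts by position in reduce: pos 0: r→y (+7), pos 1: e→o (+10), pos 2: d→k (+7), pos 3: u→e (+10) — repeating every 2. A repeating key of period 2 is used — shifts +7, +10 over and over.
Applying it to dryer: d+7=k, r+10=b, y+7=f, e+10=o, r+7=y.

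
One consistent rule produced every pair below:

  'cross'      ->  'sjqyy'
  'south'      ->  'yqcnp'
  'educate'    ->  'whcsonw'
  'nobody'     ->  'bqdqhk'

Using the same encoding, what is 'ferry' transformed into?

c(2)→s(18) and r(17)→j(9) fit y≡15x+14 (mod 26); the inverse of 15 mod 26 is 7. Treating letters as 0–25, the rule is x ↦ 15x + 14 (mod 26).
On ferry: f(5)→15·5+14≡11=l; e(4)→15·4+14≡22=w; r(17)→15·17+14≡9=j; r(17)→15·17+14≡9=j; y(24)→15·24+14≡10=k (all mod 26).

lwjjk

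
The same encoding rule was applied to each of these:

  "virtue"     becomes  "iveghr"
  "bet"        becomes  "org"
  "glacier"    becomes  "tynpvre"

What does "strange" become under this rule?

Every letter moves 13 places later in the alphabet, wrapping around z→a.
For strange: s+13=f, t+13=g, r+13=e, a+13=n, n+13=a, g+13=t, e+13=r.

fgenatr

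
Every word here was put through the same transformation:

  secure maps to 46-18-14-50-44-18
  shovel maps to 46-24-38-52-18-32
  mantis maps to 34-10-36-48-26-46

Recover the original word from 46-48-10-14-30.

stack

s(#19)→46 and e(#5)→18: differences scale by 2, so n = 2·pos + 8. With a=1..z=26, the number is 2·pos + 8.
Undoing it on 46-48-10-14-30: 46→(46−8)÷2=19=s, 48→(48−8)÷2=20=t, 10→(10−8)÷2=1=a, 14→(14−8)÷2=3=c, 30→(30−8)÷2=11=k.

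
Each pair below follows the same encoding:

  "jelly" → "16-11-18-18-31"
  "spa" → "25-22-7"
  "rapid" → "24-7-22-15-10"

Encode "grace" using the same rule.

j is letter #10 and maps to 16: an offset of 6. Letters become their 1-based position plus 6 (so a→7, b→8, …).
On grace: g=7→13, r=18→24, a=1→7, c=3→9, e=5→11.

13-24-7-9-11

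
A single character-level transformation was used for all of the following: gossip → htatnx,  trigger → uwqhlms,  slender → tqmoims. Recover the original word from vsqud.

A repeating key of period 3 is used — shifts +1, +5, +8 over and over.
Undoing it on vsqud: v−1=u, s−5=n, q−8=i, u−1=t, d−5=y.

unity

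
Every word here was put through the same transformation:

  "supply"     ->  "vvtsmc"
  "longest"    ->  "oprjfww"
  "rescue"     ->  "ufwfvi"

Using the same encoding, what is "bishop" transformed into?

Shifts by position in supply: pos 0: s→v (+3), pos 1: u→v (+1), pos 2: p→t (+4), pos 3: p→s (+3), pos 4: l→m (+1), pos 5: y→c (+4) — repeating every 3. A repeating key of period 3 is used — shifts +3, +1, +4 over and over.
Applying it to bishop: b+3=e, i+1=j, s+4=w, h+3=k, o+1=p, p+4=t.

ejwkpt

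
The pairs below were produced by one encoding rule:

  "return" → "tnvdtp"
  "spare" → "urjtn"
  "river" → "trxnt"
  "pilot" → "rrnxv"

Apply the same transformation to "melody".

The shift depends on letter class: consonant r→t is +2, but vowel e→n is +9. Two shifts are in play — +9 for a/e/i/o/u, +2 for every other letter.
Applying it to melody: m(cons)+2=o, e(vowel)+9=n, l(cons)+2=n, o(vowel)+9=x, d(cons)+2=f, y(cons)+2=a.

onnxfa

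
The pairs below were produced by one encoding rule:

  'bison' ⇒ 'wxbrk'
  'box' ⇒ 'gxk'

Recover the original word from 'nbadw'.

nurse

The output letters match the input read backwards, each shifted +9: bison reversed is nosib. Two steps: reverse the string, then apply a Caesar shift of +9.
Reversing it on nbadw: shift back: n−9=e, b−9=s, a−9=r, d−9=u, w−9=n → esrun; then reverse → nurse.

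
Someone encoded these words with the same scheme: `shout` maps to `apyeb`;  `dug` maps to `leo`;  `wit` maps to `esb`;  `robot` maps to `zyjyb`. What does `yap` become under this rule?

gkx

The shift depends on letter class: consonant s→a is +8, but vowel o→y is +10. Vowels shift forward by 10 and consonants shift forward by 8.
For yap: y(cons)+8=g, a(vowel)+10=k, p(cons)+8=x.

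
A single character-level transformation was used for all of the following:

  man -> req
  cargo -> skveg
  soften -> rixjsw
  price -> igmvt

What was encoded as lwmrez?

vanish

The output letters match the input read backwards, each shifted +4: man reversed is nam. The word is reversed, then every letter is shifted forward by 4.
Undoing it on lwmrez: shift back: l−4=h, w−4=s, m−4=i, r−4=n, e−4=a, z−4=v → hsinav; then reverse → vanish.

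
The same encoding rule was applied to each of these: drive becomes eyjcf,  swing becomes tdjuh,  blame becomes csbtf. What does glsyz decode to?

Shifts by position in drive: pos 0: d→e (+1), pos 1: r→y (+7), pos 2: i→j (+1), pos 3: v→c (+7) — repeating every 2. It's a Vigenère-style cipher with numeric key [1,7]: position i shifts by key[i mod 2].
Decoding glsyz: g−1=f, l−7=e, s−1=r, y−7=r, z−1=y.

ferry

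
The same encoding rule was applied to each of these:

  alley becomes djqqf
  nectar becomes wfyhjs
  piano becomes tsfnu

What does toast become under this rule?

The output letters match the input read backwards, each shifted +5: alley reversed is yella. The word is reversed, then every letter is shifted forward by 5.
On toast: reverse → tsaot; then shift: t+5=y, s+5=x, a+5=f, o+5=t, t+5=y.

yxfty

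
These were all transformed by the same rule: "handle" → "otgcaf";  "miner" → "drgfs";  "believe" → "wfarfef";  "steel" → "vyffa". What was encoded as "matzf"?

place

Each letter's alphabet position (a=0..z=25) is mapped through 3·x+19 mod 26 — an affine cipher.
Decoding matzf: m(12)→9·(12−19)≡15=p; a(0)→9·(0−19)≡11=l; t(19)→9·(19−19)≡0=a; z(25)→9·(25−19)≡2=c; f(5)→9·(5−19)≡4=e (all mod 26).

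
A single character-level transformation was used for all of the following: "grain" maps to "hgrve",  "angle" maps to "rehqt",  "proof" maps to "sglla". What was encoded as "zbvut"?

quite

g(6)→h(7) and r(17)→g(6) fit y≡7x+17 (mod 26); the inverse of 7 mod 26 is 15. Treating letters as 0–25, the rule is x ↦ 7x + 17 (mod 26).
Undoing it on zbvut: z(25)→15·(25−17)≡16=q; b(1)→15·(1−17)≡20=u; v(21)→15·(21−17)≡8=i; u(20)→15·(20−17)≡19=t; t(19)→15·(19−17)≡4=e (all mod 26).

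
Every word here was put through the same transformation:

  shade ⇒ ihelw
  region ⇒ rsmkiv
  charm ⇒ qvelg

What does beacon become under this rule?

rsgeif

The output letters match the input read backwards, each shifted +4: shade reversed is edahs. Two steps: reverse the string, then apply a Caesar shift of +4.
Applying it to beacon: reverse → nocaeb; then shift: n+4=r, o+4=s, c+4=g, a+4=e, e+4=i, b+4=f.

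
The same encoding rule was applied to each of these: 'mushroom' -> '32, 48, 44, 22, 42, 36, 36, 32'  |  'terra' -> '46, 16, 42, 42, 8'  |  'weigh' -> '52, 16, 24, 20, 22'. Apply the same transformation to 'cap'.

12, 8, 38

m(#13)→32 and u(#21)→48: differences scale by 2, so n = 2·pos + 6. The formula is n = 2×(alphabet index, a=1) + 6.
On cap: c=3→12, a=1→8, p=16→38.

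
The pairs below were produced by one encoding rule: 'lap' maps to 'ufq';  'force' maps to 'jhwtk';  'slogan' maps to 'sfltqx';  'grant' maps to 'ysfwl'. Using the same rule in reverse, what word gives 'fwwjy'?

terra

The output letters match the input read backwards, each shifted +5: lap reversed is pal. The word is reversed, then every letter is shifted forward by 5.
Undoing it on fwwjy: shift back: f−5=a, w−5=r, w−5=r, j−5=e, y−5=t → arret; then reverse → terra.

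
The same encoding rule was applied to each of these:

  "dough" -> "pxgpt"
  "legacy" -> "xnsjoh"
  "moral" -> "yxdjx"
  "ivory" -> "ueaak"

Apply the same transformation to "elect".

Shifts by position in dough: pos 0: d→p (+12), pos 1: o→x (+9), pos 2: u→g (+12), pos 3: g→p (+9) — repeating every 2. A repeating key of period 2 is used — shifts +12, +9 over and over.
On elect: e+12=q, l+9=u, e+12=q, c+9=l, t+12=f.

quqlf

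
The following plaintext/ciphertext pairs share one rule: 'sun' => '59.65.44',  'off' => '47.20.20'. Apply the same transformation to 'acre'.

s(#19)→59 and u(#21)→65: differences scale by 3, so n = 3·pos + 2. The formula is n = 3×(alphabet index, a=1) + 2.
On acre: a=1→5, c=3→11, r=18→56, e=5→17.

5.11.56.17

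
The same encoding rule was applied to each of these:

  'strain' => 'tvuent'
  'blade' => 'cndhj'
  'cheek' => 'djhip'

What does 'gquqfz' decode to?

format

Each letter shifts forward by (position + 1), i.e. 1, 2, 3, … — the shift grows by one for each successive letter.
Reversing it on gquqfz: g−1=f, q−2=o, u−3=r, q−4=m, f−5=a, z−6=t.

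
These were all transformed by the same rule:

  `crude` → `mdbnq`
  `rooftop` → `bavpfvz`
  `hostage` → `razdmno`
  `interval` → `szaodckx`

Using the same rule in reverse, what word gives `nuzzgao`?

Shifts by position in crude: pos 0: c→m (+10), pos 1: r→d (+12), pos 2: u→b (+7), pos 3: d→n (+10), pos 4: e→q (+12) — repeating every 3. A repeating key of period 3 is used — shifts +10, +12, +7 over and over.
Undoing it on nuzzgao: n−10=d, u−12=i, z−7=s, z−10=p, g−12=u, a−7=t, o−10=e.

dispute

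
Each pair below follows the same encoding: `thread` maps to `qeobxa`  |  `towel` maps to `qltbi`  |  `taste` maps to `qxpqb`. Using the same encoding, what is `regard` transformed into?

obdxoa

Compare letters: t→q is +23, h→e is +23, r→o is +23 — a constant shift. It's a constant shift of +23 (ROT23).
Applying it to regard: r+23=o, e+23=b, g+23=d, a+23=x, r+23=o, d+23=a.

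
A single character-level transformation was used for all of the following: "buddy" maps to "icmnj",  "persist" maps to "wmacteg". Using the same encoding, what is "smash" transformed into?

zujcs

The shift increases by 1 at each position, starting from +7: 7, 8, 9, ….
On smash: s+7=z, m+8=u, a+9=j, s+10=c, h+11=s.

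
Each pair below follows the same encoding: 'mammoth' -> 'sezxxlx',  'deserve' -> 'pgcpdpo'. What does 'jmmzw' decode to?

The output letters match the input read backwards, each shifted +11: mammoth reversed is htommam. Two steps: reverse the string, then apply a Caesar shift of +11.
Reversing it on jmmzw: shift back: j−11=y, m−11=b, m−11=b, z−11=o, w−11=l → ybbol; then reverse → lobby.

lobby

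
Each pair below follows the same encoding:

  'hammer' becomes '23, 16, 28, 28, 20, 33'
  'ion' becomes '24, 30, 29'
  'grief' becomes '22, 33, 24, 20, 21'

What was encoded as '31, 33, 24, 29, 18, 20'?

prince

h is letter #8 and maps to 23: an offset of 15. The number is (letter's place in the alphabet, a=1) + 15.
Decoding 31, 33, 24, 29, 18, 20: 31→(31−15)÷1=16=p, 33→(33−15)÷1=18=r, 24→(24−15)÷1=9=i, 29→(29−15)÷1=14=n, 18→(18−15)÷1=3=c, 20→(20−15)÷1=5=e.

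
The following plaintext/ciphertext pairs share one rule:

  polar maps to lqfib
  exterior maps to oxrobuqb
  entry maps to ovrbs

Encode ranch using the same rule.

bivyz

p(15)→l(11) and o(14)→q(16) fit y≡21x+8 (mod 26); the inverse of 21 mod 26 is 5. Each letter's alphabet position (a=0..z=25) is mapped through 21·x+8 mod 26 — an affine cipher.
For ranch: r(17)→21·17+8≡1=b; a(0)→21·0+8≡8=i; n(13)→21·13+8≡21=v; c(2)→21·2+8≡24=y; h(7)→21·7+8≡25=z (all mod 26).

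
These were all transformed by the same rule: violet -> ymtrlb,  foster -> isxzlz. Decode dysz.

aunt

The shift increases by 1 at each position, starting from +3: 3, 4, 5, ….
Undoing it on dysz: d−3=a, y−4=u, s−5=n, z−6=t.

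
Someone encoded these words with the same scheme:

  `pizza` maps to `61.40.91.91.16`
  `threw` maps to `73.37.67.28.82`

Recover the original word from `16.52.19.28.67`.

amber

p(#16)→61 and i(#9)→40: differences scale by 3, so n = 3·pos + 13. With a=1..z=26, the number is 3·pos + 13.
Decoding 16.52.19.28.67: 16→(16−13)÷3=1=a, 52→(52−13)÷3=13=m, 19→(19−13)÷3=2=b, 28→(28−13)÷3=5=e, 67→(67−13)÷3=18=r.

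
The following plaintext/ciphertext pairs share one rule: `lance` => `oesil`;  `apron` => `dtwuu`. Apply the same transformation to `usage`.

xwfml

In lance: l→o is +3, a→e is +4, n→s is +5, c→i is +6 — the shift increases by 1 each position. Each letter shifts forward by (position + 3), i.e. 3, 4, 5, … — the shift grows by one for each successive letter.
On usage: u+3=x, s+4=w, a+5=f, g+6=m, e+7=l.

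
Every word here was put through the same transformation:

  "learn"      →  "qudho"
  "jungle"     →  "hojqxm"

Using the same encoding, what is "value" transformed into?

The output letters match the input read backwards, each shifted +3: learn reversed is nrael. The word is reversed, then every letter is shifted forward by 3.
On value: reverse → eulav; then shift: e+3=h, u+3=x, l+3=o, a+3=d, v+3=y.

hxody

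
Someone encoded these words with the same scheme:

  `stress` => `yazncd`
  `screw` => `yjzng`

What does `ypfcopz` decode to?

Letter i (0-indexed) is shifted by i+6, so successive shifts are 6, 7, 8, ….
Reversing it on ypfcopz: y−6=s, p−7=i, f−8=x, c−9=t, o−10=e, p−11=e, z−12=n.

sixteen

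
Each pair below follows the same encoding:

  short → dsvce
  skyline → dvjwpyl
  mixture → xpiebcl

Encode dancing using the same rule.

The shift depends on letter class: consonant s→d is +11, but vowel o→v is +7. Vowels shift forward by 7 and consonants shift forward by 11.
Applying it to dancing: d(cons)+11=o, a(vowel)+7=h, n(cons)+11=y, c(cons)+11=n, i(vowel)+7=p, n(cons)+11=y, g(cons)+11=r.

ohynpyr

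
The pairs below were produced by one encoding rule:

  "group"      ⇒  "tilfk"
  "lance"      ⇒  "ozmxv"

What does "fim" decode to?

urn

Each pair mirrors across the alphabet (g↔t, r↔i, o↔l): positions sum to 25. Letters are reflected about the middle of the alphabet (position → 25−position): Atbash.
Undoing it on fim: f↔u, i↔r, m↔n.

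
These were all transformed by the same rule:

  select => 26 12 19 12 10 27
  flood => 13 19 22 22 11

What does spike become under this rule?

The number is (letter's place in the alphabet, a=1) + 7.
Applying it to spike: s=19→26, p=16→23, i=9→16, k=11→18, e=5→12.

26 23 16 18 12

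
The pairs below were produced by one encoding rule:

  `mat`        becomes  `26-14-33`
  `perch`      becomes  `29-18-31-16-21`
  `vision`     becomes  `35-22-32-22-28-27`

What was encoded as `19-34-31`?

The number is (letter's place in the alphabet, a=1) + 13.
Reversing it on 19-34-31: 19→(19−13)÷1=6=f, 34→(34−13)÷1=21=u, 31→(31−13)÷1=18=r.

fur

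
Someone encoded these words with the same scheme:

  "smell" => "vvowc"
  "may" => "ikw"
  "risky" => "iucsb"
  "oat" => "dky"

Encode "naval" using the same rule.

The output letters match the input read backwards, each shifted +10: smell reversed is llems. The word is reversed, then every letter is shifted forward by 10.
For naval: reverse → lavan; then shift: l+10=v, a+10=k, v+10=f, a+10=k, n+10=x.

vkfkx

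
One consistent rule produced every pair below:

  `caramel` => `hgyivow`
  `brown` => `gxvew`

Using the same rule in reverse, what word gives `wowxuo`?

ripple

In caramel: c→h is +5, a→g is +6, r→y is +7, a→i is +8 — the shift increases by 1 each position. Letter i (0-indexed) is shifted by i+5, so successive shifts are 5, 6, 7, ….
Decoding wowxuo: w−5=r, o−6=i, w−7=p, x−8=p, u−9=l, o−10=e.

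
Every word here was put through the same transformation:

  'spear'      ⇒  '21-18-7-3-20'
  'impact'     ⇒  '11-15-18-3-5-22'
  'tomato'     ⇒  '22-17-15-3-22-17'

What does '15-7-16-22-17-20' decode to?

s is letter #19 and maps to 21: an offset of 2. Each letter is replaced by its alphabet position (a=1..z=26) + 2.
Decoding 15-7-16-22-17-20: 15→(15−2)÷1=13=m, 7→(7−2)÷1=5=e, 16→(16−2)÷1=14=n, 22→(22−2)÷1=20=t, 17→(17−2)÷1=15=o, 20→(20−2)÷1=18=r.

mentor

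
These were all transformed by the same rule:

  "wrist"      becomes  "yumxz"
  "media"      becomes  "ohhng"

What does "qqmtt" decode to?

onion

In wrist: w→y is +2, r→u is +3, i→m is +4, s→x is +5 — the shift increases by 1 each position. The shift increases by 1 at each position, starting from +2: 2, 3, 4, ….
Undoing it on qqmtt: q−2=o, q−3=n, m−4=i, t−5=o, t−6=n.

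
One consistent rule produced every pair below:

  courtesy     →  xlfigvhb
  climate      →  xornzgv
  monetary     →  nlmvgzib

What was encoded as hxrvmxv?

science

Each pair mirrors across the alphabet (c↔x, o↔l, u↔f): positions sum to 25. Each letter is replaced by its mirror in the alphabet: a↔z, b↔y, c↔x, and so on (the Atbash cipher).
Undoing it on hxrvmxv: h↔s, x↔c, r↔i, v↔e, m↔n, x↔c, v↔e.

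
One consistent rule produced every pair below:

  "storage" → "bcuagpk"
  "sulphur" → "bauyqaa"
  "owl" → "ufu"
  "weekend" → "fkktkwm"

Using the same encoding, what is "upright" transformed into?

ayaopqc

The shift depends on letter class: consonant s→b is +9, but vowel o→u is +6. The rule splits by letter class: vowels +6, consonants +9.
For upright: u(vowel)+6=a, p(cons)+9=y, r(cons)+9=a, i(vowel)+6=o, g(cons)+9=p, h(cons)+9=q, t(cons)+9=c.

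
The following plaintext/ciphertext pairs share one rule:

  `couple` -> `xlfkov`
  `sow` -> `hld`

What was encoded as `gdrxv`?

twice

Each pair mirrors across the alphabet (c↔x, o↔l, u↔f): positions sum to 25. This is the alphabet-reversal cipher (Atbash): a becomes z, b becomes y, etc.
Decoding gdrxv: g↔t, d↔w, r↔i, x↔c, v↔e.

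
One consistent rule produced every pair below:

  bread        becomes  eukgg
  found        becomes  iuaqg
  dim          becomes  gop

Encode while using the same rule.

Two shifts are in play — +6 for a/e/i/o/u, +3 for every other letter.
For while: w(cons)+3=z, h(cons)+3=k, i(vowel)+6=o, l(cons)+3=o, e(vowel)+6=k.

zkook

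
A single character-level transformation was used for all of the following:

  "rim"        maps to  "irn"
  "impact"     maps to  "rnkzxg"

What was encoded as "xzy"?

cab

Letters are reflected about the middle of the alphabet (position → 25−position): Atbash.
Decoding xzy: x↔c, z↔a, y↔b.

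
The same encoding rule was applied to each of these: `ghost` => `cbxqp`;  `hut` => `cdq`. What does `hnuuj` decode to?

alley

The output letters match the input read backwards, each shifted +9: ghost reversed is tsohg. Read the word backwards and shift each letter +9.
Reversing it on hnuuj: shift back: h−9=y, n−9=e, u−9=l, u−9=l, j−9=a → yella; then reverse → alley.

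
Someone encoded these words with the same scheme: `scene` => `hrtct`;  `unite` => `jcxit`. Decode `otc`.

It's a constant shift of +15 (ROT15).
Decoding otc: o−15=z, t−15=e, c−15=n.

zen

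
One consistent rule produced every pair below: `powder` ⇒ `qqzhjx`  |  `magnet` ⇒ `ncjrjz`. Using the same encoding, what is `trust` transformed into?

utxwy

In powder: p→q is +1, o→q is +2, w→z is +3, d→h is +4 — the shift increases by 1 each position. Letter i (0-indexed) is shifted by i+1, so successive shifts are 1, 2, 3, ….
For trust: t+1=u, r+2=t, u+3=x, s+4=w, t+5=y.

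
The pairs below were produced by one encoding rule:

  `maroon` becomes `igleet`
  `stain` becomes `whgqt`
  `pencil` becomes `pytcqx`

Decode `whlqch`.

This is an affine cipher: with a=0,…,z=25, each position x becomes (11x+6) mod 26.
Decoding whlqch: w(22)→19·(22−6)≡18=s; h(7)→19·(7−6)≡19=t; l(11)→19·(11−6)≡17=r; q(16)→19·(16−6)≡8=i; c(2)→19·(2−6)≡2=c; h(7)→19·(7−6)≡19=t (all mod 26).

strict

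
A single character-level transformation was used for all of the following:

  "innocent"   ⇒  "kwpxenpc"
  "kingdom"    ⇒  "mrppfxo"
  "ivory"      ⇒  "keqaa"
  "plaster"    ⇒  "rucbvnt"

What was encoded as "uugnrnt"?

A repeating key of period 2 is used — shifts +2, +9 over and over.
Undoing it on uugnrnt: u−2=s, u−9=l, g−2=e, n−9=e, r−2=p, n−9=e, t−2=r.

sleeper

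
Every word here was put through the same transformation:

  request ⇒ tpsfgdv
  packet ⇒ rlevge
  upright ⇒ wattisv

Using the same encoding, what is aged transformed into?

crgo

Shifts by position in request: pos 0: r→t (+2), pos 1: e→p (+11), pos 2: q→s (+2), pos 3: u→f (+11) — repeating every 2. It's a Vigenère-style cipher with numeric key [2,11]: position i shifts by key[i mod 2].
On aged: a+2=c, g+11=r, e+2=g, d+11=o.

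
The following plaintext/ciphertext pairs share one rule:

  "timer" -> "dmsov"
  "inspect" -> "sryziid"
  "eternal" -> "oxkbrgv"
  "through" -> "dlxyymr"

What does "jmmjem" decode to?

zigzag

Shifts by position in timer: pos 0: t→d (+10), pos 1: i→m (+4), pos 2: m→s (+6), pos 3: e→o (+10), pos 4: r→v (+4) — repeating every 3. A repeating key of period 3 is used — shifts +10, +4, +6 over and over.
Undoing it on jmmjem: j−10=z, m−4=i, m−6=g, j−10=z, e−4=a, m−6=g.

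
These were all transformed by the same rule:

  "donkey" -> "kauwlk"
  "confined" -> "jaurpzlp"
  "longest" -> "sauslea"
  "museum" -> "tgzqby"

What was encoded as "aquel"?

tense

A repeating key of period 2 is used — shifts +7, +12 over and over.
Reversing it on aquel: a−7=t, q−12=e, u−7=n, e−12=s, l−7=e.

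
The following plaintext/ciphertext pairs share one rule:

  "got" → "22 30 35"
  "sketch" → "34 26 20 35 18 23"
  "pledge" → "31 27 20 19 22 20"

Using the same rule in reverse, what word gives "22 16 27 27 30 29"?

g is letter #7 and maps to 22: an offset of 15. Each letter is replaced by its alphabet position (a=1..z=26) + 15.
Reversing it on 22 16 27 27 30 29: 22→(22−15)÷1=7=g, 16→(16−15)÷1=1=a, 27→(27−15)÷1=12=l, 27→(27−15)÷1=12=l, 30→(30−15)÷1=15=o, 29→(29−15)÷1=14=n.

gallon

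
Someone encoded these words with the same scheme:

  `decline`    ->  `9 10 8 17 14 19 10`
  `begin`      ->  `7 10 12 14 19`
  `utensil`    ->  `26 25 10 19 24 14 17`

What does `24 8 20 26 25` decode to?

scout

The number is (letter's place in the alphabet, a=1) + 5.
Reversing it on 24 8 20 26 25: 24→(24−5)÷1=19=s, 8→(8−5)÷1=3=c, 20→(20−5)÷1=15=o, 26→(26−5)÷1=21=u, 25→(25−5)÷1=20=t.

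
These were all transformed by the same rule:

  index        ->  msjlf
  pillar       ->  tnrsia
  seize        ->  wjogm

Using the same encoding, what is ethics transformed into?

iynpkb

In index: i→m is +4, n→s is +5, d→j is +6, e→l is +7 — the shift increases by 1 each position. Each letter shifts forward by (position + 4), i.e. 4, 5, 6, … — the shift grows by one for each successive letter.
For ethics: e+4=i, t+5=y, h+6=n, i+7=p, c+8=k, s+9=b.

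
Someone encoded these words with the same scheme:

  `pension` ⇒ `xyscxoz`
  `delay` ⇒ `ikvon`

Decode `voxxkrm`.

channel

The output letters match the input read backwards, each shifted +10: pension reversed is noisnep. Read the word backwards and shift each letter +10.
Decoding voxxkrm: shift back: v−10=l, o−10=e, x−10=n, x−10=n, k−10=a, r−10=h, m−10=c → lennahc; then reverse → channel.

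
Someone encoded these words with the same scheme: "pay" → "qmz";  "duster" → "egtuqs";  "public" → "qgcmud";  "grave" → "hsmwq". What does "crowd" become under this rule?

Vowels shift forward by 12 and consonants shift forward by 1.
For crowd: c(cons)+1=d, r(cons)+1=s, o(vowel)+12=a, w(cons)+1=x, d(cons)+1=e.

dsaxe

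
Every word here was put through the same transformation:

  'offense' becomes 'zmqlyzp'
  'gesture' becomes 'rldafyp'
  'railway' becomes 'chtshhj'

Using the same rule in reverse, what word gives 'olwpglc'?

Shifts by position in offense: pos 0: o→z (+11), pos 1: f→m (+7), pos 2: f→q (+11), pos 3: e→l (+7) — repeating every 2. It's a Vigenère-style cipher with numeric key [11,7]: position i shifts by key[i mod 2].
Decoding olwpglc: o−11=d, l−7=e, w−11=l, p−7=i, g−11=v, l−7=e, c−11=r.

deliver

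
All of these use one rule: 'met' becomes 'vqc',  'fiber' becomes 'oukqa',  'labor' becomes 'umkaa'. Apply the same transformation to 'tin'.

cuw

The shift depends on letter class: consonant m→v is +9, but vowel e→q is +12. Vowels shift forward by 12 and consonants shift forward by 9.
On tin: t(cons)+9=c, i(vowel)+12=u, n(cons)+9=w.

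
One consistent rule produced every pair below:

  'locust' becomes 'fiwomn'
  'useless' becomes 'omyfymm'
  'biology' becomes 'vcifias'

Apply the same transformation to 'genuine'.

ayhochy

Compare letters: l→f is +20, o→i is +20, c→w is +20 — a constant shift. Every letter moves 20 places later in the alphabet, wrapping around z→a.
For genuine: g+20=a, e+20=y, n+20=h, u+20=o, i+20=c, n+20=h, e+20=y.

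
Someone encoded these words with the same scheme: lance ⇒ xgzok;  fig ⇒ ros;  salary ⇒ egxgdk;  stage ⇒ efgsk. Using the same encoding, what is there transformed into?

The shift depends on letter class: consonant l→x is +12, but vowel a→g is +6. The rule splits by letter class: vowels +6, consonants +12.
Applying it to there: t(cons)+12=f, h(cons)+12=t, e(vowel)+6=k, r(cons)+12=d, e(vowel)+6=k.

ftkdk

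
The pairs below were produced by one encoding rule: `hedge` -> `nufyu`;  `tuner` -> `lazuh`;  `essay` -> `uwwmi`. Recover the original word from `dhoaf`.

h(7)→n(13) and e(4)→u(20) fit y≡15x+12 (mod 26); the inverse of 15 mod 26 is 7. Each letter's alphabet position (a=0..z=25) is mapped through 15·x+12 mod 26 — an affine cipher.
Reversing it on dhoaf: d(3)→7·(3−12)≡15=p; h(7)→7·(7−12)≡17=r; o(14)→7·(14−12)≡14=o; a(0)→7·(0−12)≡20=u; f(5)→7·(5−12)≡3=d (all mod 26).

proud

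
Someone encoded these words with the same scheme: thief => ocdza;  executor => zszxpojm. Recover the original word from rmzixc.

It's a constant shift of +21 (ROT21).
Reversing it on rmzixc: r−21=w, m−21=r, z−21=e, i−21=n, x−21=c, c−21=h.

wrench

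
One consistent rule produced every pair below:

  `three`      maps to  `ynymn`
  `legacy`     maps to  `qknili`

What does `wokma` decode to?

In three: t→y is +5, h→n is +6, r→y is +7, e→m is +8 — the shift increases by 1 each position. Each letter shifts forward by (position + 5), i.e. 5, 6, 7, … — the shift grows by one for each successive letter.
Undoing it on wokma: w−5=r, o−6=i, k−7=d, m−8=e, a−9=r.

rider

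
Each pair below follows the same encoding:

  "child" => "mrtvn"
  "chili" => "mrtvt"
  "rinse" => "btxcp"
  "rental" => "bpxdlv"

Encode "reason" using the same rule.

bplczx

The shift depends on letter class: consonant c→m is +10, but vowel i→t is +11. Vowels shift forward by 11 and consonants shift forward by 10.
Applying it to reason: r(cons)+10=b, e(vowel)+11=p, a(vowel)+11=l, s(cons)+10=c, o(vowel)+11=z, n(cons)+10=x.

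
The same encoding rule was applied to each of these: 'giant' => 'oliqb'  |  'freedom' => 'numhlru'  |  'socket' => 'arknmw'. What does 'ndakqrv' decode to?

fashion

Shifts by position in giant: pos 0: g→o (+8), pos 1: i→l (+3), pos 2: a→i (+8), pos 3: n→q (+3) — repeating every 2. A repeating key of period 2 is used — shifts +8, +3 over and over.
Reversing it on ndakqrv: n−8=f, d−3=a, a−8=s, k−3=h, q−8=i, r−3=o, v−8=n.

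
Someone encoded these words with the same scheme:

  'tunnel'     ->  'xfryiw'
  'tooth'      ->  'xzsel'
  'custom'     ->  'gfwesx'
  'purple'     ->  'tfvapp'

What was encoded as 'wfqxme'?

It's a Vigenère-style cipher with numeric key [4,11]: position i shifts by key[i mod 2].
Reversing it on wfqxme: w−4=s, f−11=u, q−4=m, x−11=m, m−4=i, e−11=t.

summit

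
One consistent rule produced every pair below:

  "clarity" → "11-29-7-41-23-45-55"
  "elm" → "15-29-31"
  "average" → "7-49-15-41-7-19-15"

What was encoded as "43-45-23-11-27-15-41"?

c(#3)→11 and l(#12)→29: differences scale by 2, so n = 2·pos + 5. Each letter becomes 2×(its alphabet position, a=1..z=26) + 5.
Reversing it on 43-45-23-11-27-15-41: 43→(43−5)÷2=19=s, 45→(45−5)÷2=20=t, 23→(23−5)÷2=9=i, 11→(11−5)÷2=3=c, 27→(27−5)÷2=11=k, 15→(15−5)÷2=5=e, 41→(41−5)÷2=18=r.

sticker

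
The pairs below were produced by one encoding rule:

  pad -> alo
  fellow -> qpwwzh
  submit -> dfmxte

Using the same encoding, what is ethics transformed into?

pestnd

Compare letters: p→a is +11, a→l is +11, d→o is +11 — a constant shift. It's a constant shift of +11 (ROT11).
For ethics: e+11=p, t+11=e, h+11=s, i+11=t, c+11=n, s+11=d.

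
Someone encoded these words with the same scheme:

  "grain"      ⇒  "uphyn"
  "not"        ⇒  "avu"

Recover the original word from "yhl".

The output letters match the input read backwards, each shifted +7: grain reversed is niarg. The word is reversed, then every letter is shifted forward by 7.
Undoing it on yhl: shift back: y−7=r, h−7=a, l−7=e → rae; then reverse → ear.

ear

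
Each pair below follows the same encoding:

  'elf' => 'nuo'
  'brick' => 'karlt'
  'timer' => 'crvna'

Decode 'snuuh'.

This is a Caesar cipher with shift 9.
Reversing it on snuuh: s−9=j, n−9=e, u−9=l, u−9=l, h−9=y.

jelly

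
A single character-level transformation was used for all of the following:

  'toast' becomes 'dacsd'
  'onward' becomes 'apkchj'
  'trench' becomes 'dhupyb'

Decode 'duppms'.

tennis

Treating letters as 0–25, the rule is x ↦ 11x + 2 (mod 26).
Undoing it on duppms: d(3)→19·(3−2)≡19=t; u(20)→19·(20−2)≡4=e; p(15)→19·(15−2)≡13=n; p(15)→19·(15−2)≡13=n; m(12)→19·(12−2)≡8=i; s(18)→19·(18−2)≡18=s (all mod 26).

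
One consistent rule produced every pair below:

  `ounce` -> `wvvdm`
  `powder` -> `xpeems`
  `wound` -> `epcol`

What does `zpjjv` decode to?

Shifts by position in ounce: pos 0: o→w (+8), pos 1: u→v (+1), pos 2: n→v (+8), pos 3: c→d (+1) — repeating every 2. It's a Vigenère-style cipher with numeric key [8,1]: position i shifts by key[i mod 2].
Undoing it on zpjjv: z−8=r, p−1=o, j−8=b, j−1=i, v−8=n.

robin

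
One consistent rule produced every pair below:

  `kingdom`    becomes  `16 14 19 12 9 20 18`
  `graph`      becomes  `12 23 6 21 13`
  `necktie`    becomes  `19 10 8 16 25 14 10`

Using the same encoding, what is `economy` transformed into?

k is letter #11 and maps to 16: an offset of 5. The number is (letter's place in the alphabet, a=1) + 5.
For economy: e=5→10, c=3→8, o=15→20, n=14→19, o=15→20, m=13→18, y=25→30.

10 8 20 19 20 18 30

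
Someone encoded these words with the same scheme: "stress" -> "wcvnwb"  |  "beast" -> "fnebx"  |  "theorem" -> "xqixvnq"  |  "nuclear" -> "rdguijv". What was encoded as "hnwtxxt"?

Shifts by position in stress: pos 0: s→w (+4), pos 1: t→c (+9), pos 2: r→v (+4), pos 3: e→n (+9) — repeating every 2. It's a Vigenère-style cipher with numeric key [4,9]: position i shifts by key[i mod 2].
Undoing it on hnwtxxt: h−4=d, n−9=e, w−4=s, t−9=k, x−4=t, x−9=o, t−4=p.

desktop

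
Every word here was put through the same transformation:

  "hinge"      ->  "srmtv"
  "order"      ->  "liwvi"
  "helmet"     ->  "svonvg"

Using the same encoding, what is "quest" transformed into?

jfvhg

Letters are reflected about the middle of the alphabet (position → 25−position): Atbash.
On quest: q↔j, u↔f, e↔v, s↔h, t↔g.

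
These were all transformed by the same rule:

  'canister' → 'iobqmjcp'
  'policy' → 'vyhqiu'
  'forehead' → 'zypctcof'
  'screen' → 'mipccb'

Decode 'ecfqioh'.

medical

c(2)→i(8) and a(0)→o(14) fit y≡23x+14 (mod 26); the inverse of 23 mod 26 is 17. This is an affine cipher: with a=0,…,z=25, each position x becomes (23x+14) mod 26.
Undoing it on ecfqioh: e(4)→17·(4−14)≡12=m; c(2)→17·(2−14)≡4=e; f(5)→17·(5−14)≡3=d; q(16)→17·(16−14)≡8=i; i(8)→17·(8−14)≡2=c; o(14)→17·(14−14)≡0=a; h(7)→17·(7−14)≡11=l (all mod 26).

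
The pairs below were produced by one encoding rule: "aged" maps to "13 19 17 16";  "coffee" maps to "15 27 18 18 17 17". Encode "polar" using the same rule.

a is letter #1 and maps to 13: an offset of 12. Each letter is replaced by its alphabet position (a=1..z=26) + 12.
On polar: p=16→28, o=15→27, l=12→24, a=1→13, r=18→30.

28 27 24 13 30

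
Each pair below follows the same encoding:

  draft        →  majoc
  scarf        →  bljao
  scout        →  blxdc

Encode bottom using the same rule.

kxccxv

Compare letters: d→m is +9, r→a is +9, a→j is +9 — a constant shift. Each letter is shifted forward by 9 in the alphabet (a Caesar shift of +9).
On bottom: b+9=k, o+9=x, t+9=c, t+9=c, o+9=x, m+9=v.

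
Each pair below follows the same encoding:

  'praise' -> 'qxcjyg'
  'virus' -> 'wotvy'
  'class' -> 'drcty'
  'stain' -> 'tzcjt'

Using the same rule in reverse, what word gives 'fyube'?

Shifts by position in praise: pos 0: p→q (+1), pos 1: r→x (+6), pos 2: a→c (+2), pos 3: i→j (+1), pos 4: s→y (+6), pos 5: e→g (+2) — repeating every 3. A repeating key of period 3 is used — shifts +1, +6, +2 over and over.
Undoing it on fyube: f−1=e, y−6=s, u−2=s, b−1=a, e−6=y.

essay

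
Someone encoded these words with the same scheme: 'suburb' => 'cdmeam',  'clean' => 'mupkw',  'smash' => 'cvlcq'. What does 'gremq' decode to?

witch

Shifts by position in suburb: pos 0: s→c (+10), pos 1: u→d (+9), pos 2: b→m (+11), pos 3: u→e (+10), pos 4: r→a (+9), pos 5: b→m (+11) — repeating every 3. It's a Vigenère-style cipher with numeric key [10,9,11]: position i shifts by key[i mod 3].
Undoing it on gremq: g−10=w, r−9=i, e−11=t, m−10=c, q−9=h.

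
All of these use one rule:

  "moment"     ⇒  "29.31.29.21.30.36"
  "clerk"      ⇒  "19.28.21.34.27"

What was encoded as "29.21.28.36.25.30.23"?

m is letter #13 and maps to 29: an offset of 16. Letters become their 1-based position plus 16 (so a→17, b→18, …).
Decoding 29.21.28.36.25.30.23: 29→(29−16)÷1=13=m, 21→(21−16)÷1=5=e, 28→(28−16)÷1=12=l, 36→(36−16)÷1=20=t, 25→(25−16)÷1=9=i, 30→(30−16)÷1=14=n, 23→(23−16)÷1=7=g.

melting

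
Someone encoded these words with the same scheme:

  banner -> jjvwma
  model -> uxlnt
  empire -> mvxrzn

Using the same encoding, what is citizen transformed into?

It's a Vigenère-style cipher with numeric key [8,9]: position i shifts by key[i mod 2].
For citizen: c+8=k, i+9=r, t+8=b, i+9=r, z+8=h, e+9=n, n+8=v.

krbrhnv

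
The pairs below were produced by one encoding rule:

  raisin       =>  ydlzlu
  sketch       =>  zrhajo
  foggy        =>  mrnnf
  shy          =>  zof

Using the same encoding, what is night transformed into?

ulnoa

The shift depends on letter class: consonant r→y is +7, but vowel a→d is +3. Vowels shift forward by 3 and consonants shift forward by 7.
Applying it to night: n(cons)+7=u, i(vowel)+3=l, g(cons)+7=n, h(cons)+7=o, t(cons)+7=a.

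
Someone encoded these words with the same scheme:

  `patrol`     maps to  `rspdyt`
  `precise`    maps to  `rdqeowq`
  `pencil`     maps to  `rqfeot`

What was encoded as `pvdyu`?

throw

p(15)→r(17) and a(0)→s(18) fit y≡19x+18 (mod 26); the inverse of 19 mod 26 is 11. This is an affine cipher: with a=0,…,z=25, each position x becomes (19x+18) mod 26.
Reversing it on pvdyu: p(15)→11·(15−18)≡19=t; v(21)→11·(21−18)≡7=h; d(3)→11·(3−18)≡17=r; y(24)→11·(24−18)≡14=o; u(20)→11·(20−18)≡22=w (all mod 26).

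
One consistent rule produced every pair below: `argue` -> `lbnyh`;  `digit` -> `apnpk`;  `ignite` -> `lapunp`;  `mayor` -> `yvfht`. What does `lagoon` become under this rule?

Read the word backwards and shift each letter +7.
For lagoon: reverse → noogal; then shift: n+7=u, o+7=v, o+7=v, g+7=n, a+7=h, l+7=s.

uvvnhs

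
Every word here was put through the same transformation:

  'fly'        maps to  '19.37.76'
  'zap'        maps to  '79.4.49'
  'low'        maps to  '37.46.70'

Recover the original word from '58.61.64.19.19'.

stuff

Each letter becomes 3×(its alphabet position, a=1..z=26) + 1.
Undoing it on 58.61.64.19.19: 58→(58−1)÷3=19=s, 61→(61−1)÷3=20=t, 64→(64−1)÷3=21=u, 19→(19−1)÷3=6=f, 19→(19−1)÷3=6=f.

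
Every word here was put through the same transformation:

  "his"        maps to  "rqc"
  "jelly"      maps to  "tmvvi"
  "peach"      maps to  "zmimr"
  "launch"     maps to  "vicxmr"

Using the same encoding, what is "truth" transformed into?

dbcdr

The rule splits by letter class: vowels +8, consonants +10.
On truth: t(cons)+10=d, r(cons)+10=b, u(vowel)+8=c, t(cons)+10=d, h(cons)+10=r.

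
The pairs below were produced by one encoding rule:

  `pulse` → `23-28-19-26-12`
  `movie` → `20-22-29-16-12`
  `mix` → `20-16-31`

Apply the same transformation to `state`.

26-27-8-27-12

p is letter #16 and maps to 23: an offset of 7. Each letter is replaced by its alphabet position (a=1..z=26) + 7.
For state: s=19→26, t=20→27, a=1→8, t=20→27, e=5→12.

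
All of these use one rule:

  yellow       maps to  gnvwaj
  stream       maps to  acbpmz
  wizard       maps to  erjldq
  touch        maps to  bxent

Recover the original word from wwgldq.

In yellow: y→g is +8, e→n is +9, l→v is +10, l→w is +11 — the shift increases by 1 each position. Each letter shifts forward by (position + 8), i.e. 8, 9, 10, … — the shift grows by one for each successive letter.
Undoing it on wwgldq: w−8=o, w−9=n, g−10=w, l−11=a, d−12=r, q−13=d.

onward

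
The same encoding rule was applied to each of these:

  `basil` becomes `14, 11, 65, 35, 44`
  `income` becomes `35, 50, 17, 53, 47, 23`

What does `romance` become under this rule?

62, 53, 47, 11, 50, 17, 23

b(#2)→14 and a(#1)→11: differences scale by 3, so n = 3·pos + 8. With a=1..z=26, the number is 3·pos + 8.
On romance: r=18→62, o=15→53, m=13→47, a=1→11, n=14→50, c=3→17, e=5→23.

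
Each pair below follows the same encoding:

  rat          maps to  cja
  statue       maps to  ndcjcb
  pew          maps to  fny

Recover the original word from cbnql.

The output letters match the input read backwards, each shifted +9: rat reversed is tar. Two steps: reverse the string, then apply a Caesar shift of +9.
Undoing it on cbnql: shift back: c−9=t, b−9=s, n−9=e, q−9=h, l−9=c → tsehc; then reverse → chest.

chest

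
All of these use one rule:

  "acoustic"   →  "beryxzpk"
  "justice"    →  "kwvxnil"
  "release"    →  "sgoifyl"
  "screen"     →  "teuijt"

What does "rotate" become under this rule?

In acoustic: a→b is +1, c→e is +2, o→r is +3, u→y is +4 — the shift increases by 1 each position. Letter i (0-indexed) is shifted by i+1, so successive shifts are 1, 2, 3, ….
On rotate: r+1=s, o+2=q, t+3=w, a+4=e, t+5=y, e+6=k.

sqweyk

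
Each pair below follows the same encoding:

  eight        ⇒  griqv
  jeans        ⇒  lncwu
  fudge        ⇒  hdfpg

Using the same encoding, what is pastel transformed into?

rjucgu

Shifts by position in eight: pos 0: e→g (+2), pos 1: i→r (+9), pos 2: g→i (+2), pos 3: h→q (+9) — repeating every 2. It's a Vigenère-style cipher with numeric key [2,9]: position i shifts by key[i mod 2].
Applying it to pastel: p+2=r, a+9=j, s+2=u, t+9=c, e+2=g, l+9=u.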